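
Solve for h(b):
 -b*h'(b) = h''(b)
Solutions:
 h(b) = C1 + C2*erf(sqrt(2)*b/2)


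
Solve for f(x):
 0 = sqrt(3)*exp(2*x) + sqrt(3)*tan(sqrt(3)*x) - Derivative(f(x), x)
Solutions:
 f(x) = C1 + sqrt(3)*exp(2*x)/2 - log(cos(sqrt(3)*x))


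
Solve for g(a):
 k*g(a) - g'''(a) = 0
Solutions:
 g(a) = C1*exp(a*k^(1/3)) + C2*exp(a*k^(1/3)*(-1 + sqrt(3)*I)/2) + C3*exp(-a*k^(1/3)*(1 + sqrt(3)*I)/2)


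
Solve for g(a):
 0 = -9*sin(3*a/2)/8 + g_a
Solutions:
 g(a) = C1 - 3*cos(3*a/2)/4


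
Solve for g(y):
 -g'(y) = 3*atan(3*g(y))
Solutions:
 Integral(1/atan(3*_y), (_y, g(y))) = C1 - 3*y


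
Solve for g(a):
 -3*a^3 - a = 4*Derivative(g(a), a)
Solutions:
 g(a) = C1 - 3*a^4/16 - a^2/8


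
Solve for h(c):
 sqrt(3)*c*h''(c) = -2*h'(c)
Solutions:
 h(c) = C1 + C2*c^(1 - 2*sqrt(3)/3)


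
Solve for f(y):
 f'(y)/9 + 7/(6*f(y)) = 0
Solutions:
 f(y) = -sqrt(C1 - 21*y)
 f(y) = sqrt(C1 - 21*y)


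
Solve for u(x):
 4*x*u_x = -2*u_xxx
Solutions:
 u(x) = C1 + Integral(C2*airyai(-2^(1/3)*x) + C3*airybi(-2^(1/3)*x), x)


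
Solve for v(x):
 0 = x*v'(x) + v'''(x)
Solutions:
 v(x) = C1 + Integral(C2*airyai(-x) + C3*airybi(-x), x)


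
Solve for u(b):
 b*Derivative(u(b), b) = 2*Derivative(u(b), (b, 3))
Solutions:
 u(b) = C1 + Integral(C2*airyai(2^(2/3)*b/2) + C3*airybi(2^(2/3)*b/2), b)


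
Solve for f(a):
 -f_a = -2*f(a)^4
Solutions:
 f(a) = (-1/(C1 + 6*a))^(1/3)
 f(a) = (-1/(C1 + 2*a))^(1/3)*(-3^(2/3) - 3*3^(1/6)*I)/6
 f(a) = (-1/(C1 + 2*a))^(1/3)*(-3^(2/3) + 3*3^(1/6)*I)/6


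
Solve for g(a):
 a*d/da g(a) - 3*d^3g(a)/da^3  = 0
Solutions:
 g(a) = C1 + Integral(C2*airyai(3^(2/3)*a/3) + C3*airybi(3^(2/3)*a/3), a)


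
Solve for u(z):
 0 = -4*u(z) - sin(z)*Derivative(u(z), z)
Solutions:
 u(z) = C1*(cos(z)^2 + 2*cos(z) + 1)/(cos(z)^2 - 2*cos(z) + 1)


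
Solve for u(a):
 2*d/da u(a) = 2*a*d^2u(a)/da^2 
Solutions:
 u(a) = C1 + C2*a^2


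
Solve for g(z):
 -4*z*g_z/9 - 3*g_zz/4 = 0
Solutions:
 g(z) = C1 + C2*erf(2*sqrt(6)*z/9)


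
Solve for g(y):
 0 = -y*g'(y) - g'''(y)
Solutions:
 g(y) = C1 + Integral(C2*airyai(-y) + C3*airybi(-y), y)


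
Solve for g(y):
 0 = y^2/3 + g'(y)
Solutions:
 g(y) = C1 - y^3/9


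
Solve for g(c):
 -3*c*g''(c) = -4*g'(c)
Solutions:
 g(c) = C1 + C2*c^(7/3)


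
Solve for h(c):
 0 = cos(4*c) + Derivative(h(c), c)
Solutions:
 h(c) = C1 - sin(4*c)/4


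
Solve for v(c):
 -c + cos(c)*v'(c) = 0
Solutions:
 v(c) = C1 + Integral(c/cos(c), c)


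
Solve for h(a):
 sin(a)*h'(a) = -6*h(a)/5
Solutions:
 h(a) = C1*(cos(a) + 1)^(3/5)/(cos(a) - 1)^(3/5)


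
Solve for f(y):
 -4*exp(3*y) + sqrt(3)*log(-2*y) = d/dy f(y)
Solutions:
 f(y) = C1 + sqrt(3)*y*log(-y) + sqrt(3)*y*(-1 + log(2)) - 4*exp(3*y)/3


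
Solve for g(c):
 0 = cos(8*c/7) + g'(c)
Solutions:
 g(c) = C1 - 7*sin(8*c/7)/8


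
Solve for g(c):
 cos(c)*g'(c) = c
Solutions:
 g(c) = C1 + Integral(c/cos(c), c)


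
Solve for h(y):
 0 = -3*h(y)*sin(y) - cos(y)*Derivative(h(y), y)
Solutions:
 h(y) = C1*cos(y)^3


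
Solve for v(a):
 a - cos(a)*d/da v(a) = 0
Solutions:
 v(a) = C1 + Integral(a/cos(a), a)


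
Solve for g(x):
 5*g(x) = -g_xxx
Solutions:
 g(x) = C3*exp(-5^(1/3)*x) + (C1*sin(sqrt(3)*5^(1/3)*x/2) + C2*cos(sqrt(3)*5^(1/3)*x/2))*exp(5^(1/3)*x/2)


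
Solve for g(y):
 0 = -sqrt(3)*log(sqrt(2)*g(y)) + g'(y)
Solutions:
 -2*sqrt(3)*Integral(1/(2*log(_y) + log(2)), (_y, g(y)))/3 = C1 - y


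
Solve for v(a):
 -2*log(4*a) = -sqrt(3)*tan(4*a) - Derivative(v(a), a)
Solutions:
 v(a) = C1 + 2*a*log(a) - 2*a + 4*a*log(2) + sqrt(3)*log(cos(4*a))/4


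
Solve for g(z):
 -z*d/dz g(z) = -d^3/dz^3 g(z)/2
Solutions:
 g(z) = C1 + Integral(C2*airyai(2^(1/3)*z) + C3*airybi(2^(1/3)*z), z)


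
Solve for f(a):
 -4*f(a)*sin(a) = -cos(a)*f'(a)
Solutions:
 f(a) = C1/cos(a)^4


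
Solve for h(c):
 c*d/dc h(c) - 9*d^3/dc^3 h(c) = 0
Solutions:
 h(c) = C1 + Integral(C2*airyai(3^(1/3)*c/3) + C3*airybi(3^(1/3)*c/3), c)


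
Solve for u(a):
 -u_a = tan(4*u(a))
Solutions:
 u(a) = -asin(C1*exp(-4*a))/4 + pi/4
 u(a) = asin(C1*exp(-4*a))/4


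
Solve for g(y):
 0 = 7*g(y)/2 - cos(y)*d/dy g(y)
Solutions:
 g(y) = C1*(sin(y) + 1)^(7/4)/(sin(y) - 1)^(7/4)


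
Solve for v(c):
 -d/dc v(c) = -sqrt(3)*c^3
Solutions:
 v(c) = C1 + sqrt(3)*c^4/4


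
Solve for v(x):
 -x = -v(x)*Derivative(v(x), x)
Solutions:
 v(x) = -sqrt(C1 + x^2)
 v(x) = sqrt(C1 + x^2)


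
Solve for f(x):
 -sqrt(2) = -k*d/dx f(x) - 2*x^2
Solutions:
 f(x) = C1 - 2*x^3/(3*k) + sqrt(2)*x/k


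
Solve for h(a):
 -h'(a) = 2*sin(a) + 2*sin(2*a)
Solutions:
 h(a) = C1 + 2*cos(a) + cos(2*a)


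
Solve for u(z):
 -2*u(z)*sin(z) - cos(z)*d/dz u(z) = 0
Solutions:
 u(z) = C1*cos(z)^2


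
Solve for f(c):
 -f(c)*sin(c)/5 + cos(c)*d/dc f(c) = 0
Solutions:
 f(c) = C1/cos(c)^(1/5)


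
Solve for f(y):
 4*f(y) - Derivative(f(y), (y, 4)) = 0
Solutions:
 f(y) = C1*exp(-sqrt(2)*y) + C2*exp(sqrt(2)*y) + C3*sin(sqrt(2)*y) + C4*cos(sqrt(2)*y)


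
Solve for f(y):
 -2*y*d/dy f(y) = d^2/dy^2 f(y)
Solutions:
 f(y) = C1 + C2*erf(y)


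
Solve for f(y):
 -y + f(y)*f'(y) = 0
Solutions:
 f(y) = -sqrt(C1 + y^2)
 f(y) = sqrt(C1 + y^2)


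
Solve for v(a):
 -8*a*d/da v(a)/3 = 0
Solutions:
 v(a) = C1


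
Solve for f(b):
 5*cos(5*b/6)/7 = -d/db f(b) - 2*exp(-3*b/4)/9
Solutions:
 f(b) = C1 - 6*sin(5*b/6)/7 + 8*exp(-3*b/4)/27


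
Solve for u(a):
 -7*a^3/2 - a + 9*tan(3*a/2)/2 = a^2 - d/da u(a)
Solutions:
 u(a) = C1 + 7*a^4/8 + a^3/3 + a^2/2 + 3*log(cos(3*a/2))


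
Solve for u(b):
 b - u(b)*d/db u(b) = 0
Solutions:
 u(b) = -sqrt(C1 + b^2)
 u(b) = sqrt(C1 + b^2)


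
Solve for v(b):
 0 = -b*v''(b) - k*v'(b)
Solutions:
 v(b) = C1 + b^(1 - re(k))*(C2*sin(log(b)*Abs(im(k))) + C3*cos(log(b)*im(k)))


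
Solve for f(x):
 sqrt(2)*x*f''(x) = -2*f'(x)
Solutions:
 f(x) = C1 + C2*x^(1 - sqrt(2))


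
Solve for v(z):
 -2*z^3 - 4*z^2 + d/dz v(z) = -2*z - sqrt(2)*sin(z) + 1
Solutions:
 v(z) = C1 + z^4/2 + 4*z^3/3 - z^2 + z + sqrt(2)*cos(z)


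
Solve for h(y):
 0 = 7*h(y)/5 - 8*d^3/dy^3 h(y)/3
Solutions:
 h(y) = C3*exp(21^(1/3)*5^(2/3)*y/10) + (C1*sin(3^(5/6)*5^(2/3)*7^(1/3)*y/20) + C2*cos(3^(5/6)*5^(2/3)*7^(1/3)*y/20))*exp(-21^(1/3)*5^(2/3)*y/20)


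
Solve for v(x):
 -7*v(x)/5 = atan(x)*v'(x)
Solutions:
 v(x) = C1*exp(-7*Integral(1/atan(x), x)/5)


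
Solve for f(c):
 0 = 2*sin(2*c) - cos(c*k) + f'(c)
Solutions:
 f(c) = C1 + cos(2*c) + sin(c*k)/k


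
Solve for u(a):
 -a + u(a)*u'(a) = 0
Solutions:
 u(a) = -sqrt(C1 + a^2)
 u(a) = sqrt(C1 + a^2)


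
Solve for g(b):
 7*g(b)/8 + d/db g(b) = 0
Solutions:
 g(b) = C1*exp(-7*b/8)


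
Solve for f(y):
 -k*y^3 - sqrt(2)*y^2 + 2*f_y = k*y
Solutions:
 f(y) = C1 + k*y^4/8 + k*y^2/4 + sqrt(2)*y^3/6


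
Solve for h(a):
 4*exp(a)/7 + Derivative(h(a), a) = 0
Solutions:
 h(a) = C1 - 4*exp(a)/7


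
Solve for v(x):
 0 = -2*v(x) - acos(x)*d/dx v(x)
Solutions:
 v(x) = C1*exp(-2*Integral(1/acos(x), x))


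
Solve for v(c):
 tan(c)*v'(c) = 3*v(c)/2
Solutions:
 v(c) = C1*sin(c)^(3/2)


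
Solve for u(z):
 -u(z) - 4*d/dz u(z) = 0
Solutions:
 u(z) = C1*exp(-z/4)


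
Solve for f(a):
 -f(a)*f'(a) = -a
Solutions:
 f(a) = -sqrt(C1 + a^2)
 f(a) = sqrt(C1 + a^2)


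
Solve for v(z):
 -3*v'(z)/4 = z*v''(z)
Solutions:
 v(z) = C1 + C2*z^(1/4)


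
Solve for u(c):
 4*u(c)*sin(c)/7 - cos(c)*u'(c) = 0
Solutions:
 u(c) = C1/cos(c)^(4/7)


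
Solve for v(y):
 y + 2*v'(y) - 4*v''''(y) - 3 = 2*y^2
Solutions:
 v(y) = C1 + C4*exp(2^(2/3)*y/2) + y^3/3 - y^2/4 + 3*y/2 + (C2*sin(2^(2/3)*sqrt(3)*y/4) + C3*cos(2^(2/3)*sqrt(3)*y/4))*exp(-2^(2/3)*y/4)


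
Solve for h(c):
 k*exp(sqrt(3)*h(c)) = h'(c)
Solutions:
 h(c) = sqrt(3)*(2*log(-1/(C1 + c*k)) - log(3))/6


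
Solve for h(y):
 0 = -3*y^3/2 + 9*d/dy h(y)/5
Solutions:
 h(y) = C1 + 5*y^4/24


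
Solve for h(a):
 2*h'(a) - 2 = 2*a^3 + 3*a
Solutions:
 h(a) = C1 + a^4/4 + 3*a^2/4 + a


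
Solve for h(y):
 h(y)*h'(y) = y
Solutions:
 h(y) = -sqrt(C1 + y^2)
 h(y) = sqrt(C1 + y^2)


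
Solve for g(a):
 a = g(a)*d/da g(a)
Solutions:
 g(a) = -sqrt(C1 + a^2)
 g(a) = sqrt(C1 + a^2)


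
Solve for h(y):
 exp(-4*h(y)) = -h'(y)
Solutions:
 h(y) = log(-I*(C1 - 4*y)^(1/4))
 h(y) = log(I*(C1 - 4*y)^(1/4))
 h(y) = log(-(C1 - 4*y)^(1/4))
 h(y) = log(C1 - 4*y)/4


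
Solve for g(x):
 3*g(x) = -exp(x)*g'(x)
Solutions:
 g(x) = C1*exp(3*exp(-x))


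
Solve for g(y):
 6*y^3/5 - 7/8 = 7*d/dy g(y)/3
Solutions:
 g(y) = C1 + 9*y^4/70 - 3*y/8


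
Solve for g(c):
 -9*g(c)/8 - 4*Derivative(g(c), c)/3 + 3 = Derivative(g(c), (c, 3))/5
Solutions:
 g(c) = C1*exp(10^(1/3)*c*(-32*5^(1/3)/(243 + sqrt(140969))^(1/3) + 2^(1/3)*(243 + sqrt(140969))^(1/3))/24)*sin(10^(1/3)*sqrt(3)*c*(32*5^(1/3)/(243 + sqrt(140969))^(1/3) + 2^(1/3)*(243 + sqrt(140969))^(1/3))/24) + C2*exp(10^(1/3)*c*(-32*5^(1/3)/(243 + sqrt(140969))^(1/3) + 2^(1/3)*(243 + sqrt(140969))^(1/3))/24)*cos(10^(1/3)*sqrt(3)*c*(32*5^(1/3)/(243 + sqrt(140969))^(1/3) + 2^(1/3)*(243 + sqrt(140969))^(1/3))/24) + C3*exp(-10^(1/3)*c*(-32*5^(1/3)/(243 + sqrt(140969))^(1/3) + 2^(1/3)*(243 + sqrt(140969))^(1/3))/12) + 8/3


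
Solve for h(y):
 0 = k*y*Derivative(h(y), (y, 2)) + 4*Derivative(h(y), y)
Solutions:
 h(y) = C1 + y^(((re(k) - 4)*re(k) + im(k)^2)/(re(k)^2 + im(k)^2))*(C2*sin(4*log(y)*Abs(im(k))/(re(k)^2 + im(k)^2)) + C3*cos(4*log(y)*im(k)/(re(k)^2 + im(k)^2)))


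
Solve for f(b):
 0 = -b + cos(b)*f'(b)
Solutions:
 f(b) = C1 + Integral(b/cos(b), b)


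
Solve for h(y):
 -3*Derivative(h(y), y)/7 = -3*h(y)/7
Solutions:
 h(y) = C1*exp(y)


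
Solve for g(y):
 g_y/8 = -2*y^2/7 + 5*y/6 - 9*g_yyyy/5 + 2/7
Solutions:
 g(y) = C1 + C4*exp(-15^(1/3)*y/6) - 16*y^3/21 + 10*y^2/3 + 16*y/7 + (C2*sin(3^(5/6)*5^(1/3)*y/12) + C3*cos(3^(5/6)*5^(1/3)*y/12))*exp(15^(1/3)*y/12)


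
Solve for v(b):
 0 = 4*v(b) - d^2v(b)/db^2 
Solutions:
 v(b) = C1*exp(-2*b) + C2*exp(2*b)


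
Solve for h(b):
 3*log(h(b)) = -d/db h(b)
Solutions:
 li(h(b)) = C1 - 3*b


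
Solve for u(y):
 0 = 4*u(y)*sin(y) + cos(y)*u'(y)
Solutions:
 u(y) = C1*cos(y)^4


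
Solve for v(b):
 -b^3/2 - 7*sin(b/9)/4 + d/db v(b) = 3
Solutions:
 v(b) = C1 + b^4/8 + 3*b - 63*cos(b/9)/4


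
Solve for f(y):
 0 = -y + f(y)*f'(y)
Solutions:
 f(y) = -sqrt(C1 + y^2)
 f(y) = sqrt(C1 + y^2)


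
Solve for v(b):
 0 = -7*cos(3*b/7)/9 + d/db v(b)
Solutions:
 v(b) = C1 + 49*sin(3*b/7)/27


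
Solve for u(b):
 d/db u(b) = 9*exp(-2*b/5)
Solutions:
 u(b) = C1 - 45*exp(-2*b/5)/2


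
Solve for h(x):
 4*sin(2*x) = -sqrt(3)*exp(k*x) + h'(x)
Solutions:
 h(x) = C1 - 2*cos(2*x) + sqrt(3)*exp(k*x)/k


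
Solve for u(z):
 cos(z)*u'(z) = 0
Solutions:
 u(z) = C1


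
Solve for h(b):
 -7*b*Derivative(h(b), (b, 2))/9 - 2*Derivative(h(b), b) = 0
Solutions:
 h(b) = C1 + C2/b^(11/7)


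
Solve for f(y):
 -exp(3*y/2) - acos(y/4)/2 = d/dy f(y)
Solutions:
 f(y) = C1 - y*acos(y/4)/2 + sqrt(16 - y^2)/2 - 2*exp(3*y/2)/3


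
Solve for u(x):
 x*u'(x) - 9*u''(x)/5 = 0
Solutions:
 u(x) = C1 + C2*erfi(sqrt(10)*x/6)


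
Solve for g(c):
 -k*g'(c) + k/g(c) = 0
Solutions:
 g(c) = -sqrt(C1 + 2*c)
 g(c) = sqrt(C1 + 2*c)


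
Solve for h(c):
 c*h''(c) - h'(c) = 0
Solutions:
 h(c) = C1 + C2*c^2


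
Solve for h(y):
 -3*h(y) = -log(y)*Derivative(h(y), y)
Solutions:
 h(y) = C1*exp(3*li(y))


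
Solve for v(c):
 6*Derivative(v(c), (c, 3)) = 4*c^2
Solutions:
 v(c) = C1 + C2*c + C3*c^2 + c^5/90


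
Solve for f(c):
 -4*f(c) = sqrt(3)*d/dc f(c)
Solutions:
 f(c) = C1*exp(-4*sqrt(3)*c/3)


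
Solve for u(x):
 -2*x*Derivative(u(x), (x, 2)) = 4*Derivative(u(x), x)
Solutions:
 u(x) = C1 + C2/x


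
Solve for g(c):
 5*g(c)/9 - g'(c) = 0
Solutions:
 g(c) = C1*exp(5*c/9)


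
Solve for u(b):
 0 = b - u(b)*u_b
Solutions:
 u(b) = -sqrt(C1 + b^2)
 u(b) = sqrt(C1 + b^2)


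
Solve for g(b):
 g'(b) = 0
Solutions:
 g(b) = C1


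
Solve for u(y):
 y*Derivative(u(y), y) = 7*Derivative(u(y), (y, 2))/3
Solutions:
 u(y) = C1 + C2*erfi(sqrt(42)*y/14)


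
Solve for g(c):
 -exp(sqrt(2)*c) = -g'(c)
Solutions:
 g(c) = C1 + sqrt(2)*exp(sqrt(2)*c)/2


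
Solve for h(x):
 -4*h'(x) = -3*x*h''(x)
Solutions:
 h(x) = C1 + C2*x^(7/3)


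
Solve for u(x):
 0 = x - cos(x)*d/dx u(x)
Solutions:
 u(x) = C1 + Integral(x/cos(x), x)


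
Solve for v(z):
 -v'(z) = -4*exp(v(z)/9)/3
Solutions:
 v(z) = 9*log(-1/(C1 + 4*z)) + 27*log(3)


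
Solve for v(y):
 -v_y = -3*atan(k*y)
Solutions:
 v(y) = C1 + 3*Piecewise((y*atan(k*y) - log(k^2*y^2 + 1)/(2*k), Ne(k, 0)), (0, True))


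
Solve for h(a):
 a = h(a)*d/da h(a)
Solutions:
 h(a) = -sqrt(C1 + a^2)
 h(a) = sqrt(C1 + a^2)


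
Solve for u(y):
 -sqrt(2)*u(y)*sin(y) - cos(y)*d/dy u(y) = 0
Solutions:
 u(y) = C1*cos(y)^(sqrt(2))


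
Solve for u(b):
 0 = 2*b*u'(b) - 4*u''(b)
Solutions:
 u(b) = C1 + C2*erfi(b/2)


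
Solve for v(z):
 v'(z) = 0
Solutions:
 v(z) = C1


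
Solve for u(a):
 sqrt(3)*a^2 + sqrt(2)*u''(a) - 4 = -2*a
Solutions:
 u(a) = C1 + C2*a - sqrt(6)*a^4/24 - sqrt(2)*a^3/6 + sqrt(2)*a^2


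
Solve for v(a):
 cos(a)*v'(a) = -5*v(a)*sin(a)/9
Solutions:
 v(a) = C1*cos(a)^(5/9)


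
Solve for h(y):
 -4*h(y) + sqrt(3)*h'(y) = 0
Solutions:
 h(y) = C1*exp(4*sqrt(3)*y/3)


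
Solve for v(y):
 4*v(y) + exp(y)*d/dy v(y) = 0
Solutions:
 v(y) = C1*exp(4*exp(-y))


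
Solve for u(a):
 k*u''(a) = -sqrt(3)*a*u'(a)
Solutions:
 u(a) = C1 + C2*sqrt(k)*erf(sqrt(2)*3^(1/4)*a*sqrt(1/k)/2)


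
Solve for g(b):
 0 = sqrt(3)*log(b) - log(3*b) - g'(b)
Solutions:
 g(b) = C1 - b*log(b) + sqrt(3)*b*log(b) - sqrt(3)*b - b*log(3) + b


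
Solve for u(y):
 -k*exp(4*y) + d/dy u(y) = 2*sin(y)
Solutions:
 u(y) = C1 + k*exp(4*y)/4 - 2*cos(y)


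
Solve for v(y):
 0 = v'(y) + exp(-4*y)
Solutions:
 v(y) = C1 + exp(-4*y)/4


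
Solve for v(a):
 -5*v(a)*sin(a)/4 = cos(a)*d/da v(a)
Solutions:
 v(a) = C1*cos(a)^(5/4)


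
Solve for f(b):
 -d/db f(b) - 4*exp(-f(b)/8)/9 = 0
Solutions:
 f(b) = 8*log(C1 - b/18)


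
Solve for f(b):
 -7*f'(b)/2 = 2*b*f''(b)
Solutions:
 f(b) = C1 + C2/b^(3/4)


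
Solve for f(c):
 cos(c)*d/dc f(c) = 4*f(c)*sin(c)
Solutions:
 f(c) = C1/cos(c)^4


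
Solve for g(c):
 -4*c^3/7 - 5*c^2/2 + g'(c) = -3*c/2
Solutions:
 g(c) = C1 + c^4/7 + 5*c^3/6 - 3*c^2/4


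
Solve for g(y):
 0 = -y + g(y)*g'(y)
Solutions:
 g(y) = -sqrt(C1 + y^2)
 g(y) = sqrt(C1 + y^2)


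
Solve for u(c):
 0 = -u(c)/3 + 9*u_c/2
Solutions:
 u(c) = C1*exp(2*c/27)


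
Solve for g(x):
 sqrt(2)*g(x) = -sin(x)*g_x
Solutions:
 g(x) = C1*(cos(x) + 1)^(sqrt(2)/2)/(cos(x) - 1)^(sqrt(2)/2)


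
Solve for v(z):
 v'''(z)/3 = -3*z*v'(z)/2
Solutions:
 v(z) = C1 + Integral(C2*airyai(-6^(2/3)*z/2) + C3*airybi(-6^(2/3)*z/2), z)


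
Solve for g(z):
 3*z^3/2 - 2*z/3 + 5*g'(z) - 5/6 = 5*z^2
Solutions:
 g(z) = C1 - 3*z^4/40 + z^3/3 + z^2/15 + z/6


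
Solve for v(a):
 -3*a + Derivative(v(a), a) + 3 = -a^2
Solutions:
 v(a) = C1 - a^3/3 + 3*a^2/2 - 3*a


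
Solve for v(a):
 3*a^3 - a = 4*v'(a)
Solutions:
 v(a) = C1 + 3*a^4/16 - a^2/8


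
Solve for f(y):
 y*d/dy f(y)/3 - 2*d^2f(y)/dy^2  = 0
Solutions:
 f(y) = C1 + C2*erfi(sqrt(3)*y/6)


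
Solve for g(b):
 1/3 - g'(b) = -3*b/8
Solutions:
 g(b) = C1 + 3*b^2/16 + b/3


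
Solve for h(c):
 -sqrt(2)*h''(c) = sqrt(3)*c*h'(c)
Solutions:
 h(c) = C1 + C2*erf(6^(1/4)*c/2)


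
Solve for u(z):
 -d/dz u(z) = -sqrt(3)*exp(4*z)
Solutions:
 u(z) = C1 + sqrt(3)*exp(4*z)/4


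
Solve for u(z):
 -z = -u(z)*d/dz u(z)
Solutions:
 u(z) = -sqrt(C1 + z^2)
 u(z) = sqrt(C1 + z^2)


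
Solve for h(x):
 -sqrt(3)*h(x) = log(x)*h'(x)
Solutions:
 h(x) = C1*exp(-sqrt(3)*li(x))


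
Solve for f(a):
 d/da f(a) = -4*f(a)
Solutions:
 f(a) = C1*exp(-4*a)


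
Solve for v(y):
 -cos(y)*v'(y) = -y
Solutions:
 v(y) = C1 + Integral(y/cos(y), y)


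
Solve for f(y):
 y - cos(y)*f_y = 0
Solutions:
 f(y) = C1 + Integral(y/cos(y), y)


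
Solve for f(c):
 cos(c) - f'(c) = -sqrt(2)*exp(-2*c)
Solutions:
 f(c) = C1 + sin(c) - sqrt(2)*exp(-2*c)/2


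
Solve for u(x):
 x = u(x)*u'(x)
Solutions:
 u(x) = -sqrt(C1 + x^2)
 u(x) = sqrt(C1 + x^2)


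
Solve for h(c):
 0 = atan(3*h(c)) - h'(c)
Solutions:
 Integral(1/atan(3*_y), (_y, h(c))) = C1 + c


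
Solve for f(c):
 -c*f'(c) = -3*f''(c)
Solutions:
 f(c) = C1 + C2*erfi(sqrt(6)*c/6)


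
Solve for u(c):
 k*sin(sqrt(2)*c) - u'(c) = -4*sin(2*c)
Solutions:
 u(c) = C1 - sqrt(2)*k*cos(sqrt(2)*c)/2 - 2*cos(2*c)


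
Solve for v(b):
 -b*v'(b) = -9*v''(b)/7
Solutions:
 v(b) = C1 + C2*erfi(sqrt(14)*b/6)


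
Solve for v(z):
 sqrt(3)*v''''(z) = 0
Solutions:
 v(z) = C1 + C2*z + C3*z^2 + C4*z^3


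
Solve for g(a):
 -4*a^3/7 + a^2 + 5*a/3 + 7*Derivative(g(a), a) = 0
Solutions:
 g(a) = C1 + a^4/49 - a^3/21 - 5*a^2/42


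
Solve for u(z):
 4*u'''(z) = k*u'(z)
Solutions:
 u(z) = C1 + C2*exp(-sqrt(k)*z/2) + C3*exp(sqrt(k)*z/2)


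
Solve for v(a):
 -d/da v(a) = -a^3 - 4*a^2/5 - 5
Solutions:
 v(a) = C1 + a^4/4 + 4*a^3/15 + 5*a


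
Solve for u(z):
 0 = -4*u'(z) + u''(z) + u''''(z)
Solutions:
 u(z) = C1 + C2*exp(z*(-3*(2 + sqrt(327)/9)^(1/3) + (2 + sqrt(327)/9)^(-1/3))/6)*sin(sqrt(3)*z*((2 + sqrt(327)/9)^(-1/3) + 3*(2 + sqrt(327)/9)^(1/3))/6) + C3*exp(z*(-3*(2 + sqrt(327)/9)^(1/3) + (2 + sqrt(327)/9)^(-1/3))/6)*cos(sqrt(3)*z*((2 + sqrt(327)/9)^(-1/3) + 3*(2 + sqrt(327)/9)^(1/3))/6) + C4*exp(z*(-1/(3*(2 + sqrt(327)/9)^(1/3)) + (2 + sqrt(327)/9)^(1/3)))


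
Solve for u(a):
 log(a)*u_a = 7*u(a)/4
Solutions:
 u(a) = C1*exp(7*li(a)/4)


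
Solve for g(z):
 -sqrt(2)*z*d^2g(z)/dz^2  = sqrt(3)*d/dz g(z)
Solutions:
 g(z) = C1 + C2*z^(1 - sqrt(6)/2)


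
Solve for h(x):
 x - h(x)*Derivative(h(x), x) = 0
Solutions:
 h(x) = -sqrt(C1 + x^2)
 h(x) = sqrt(C1 + x^2)


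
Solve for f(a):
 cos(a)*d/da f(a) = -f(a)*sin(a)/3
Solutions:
 f(a) = C1*cos(a)^(1/3)


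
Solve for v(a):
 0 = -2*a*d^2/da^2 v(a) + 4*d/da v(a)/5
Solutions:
 v(a) = C1 + C2*a^(7/5)


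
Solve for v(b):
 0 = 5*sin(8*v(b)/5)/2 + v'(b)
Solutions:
 5*b/2 + 5*log(cos(8*v(b)/5) - 1)/16 - 5*log(cos(8*v(b)/5) + 1)/16 = C1


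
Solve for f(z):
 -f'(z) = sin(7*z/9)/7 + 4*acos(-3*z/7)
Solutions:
 f(z) = C1 - 4*z*acos(-3*z/7) - 4*sqrt(49 - 9*z^2)/3 + 9*cos(7*z/9)/49


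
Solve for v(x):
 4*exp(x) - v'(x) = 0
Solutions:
 v(x) = C1 + 4*exp(x)


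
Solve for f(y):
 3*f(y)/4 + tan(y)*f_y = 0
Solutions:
 f(y) = C1/sin(y)^(3/4)


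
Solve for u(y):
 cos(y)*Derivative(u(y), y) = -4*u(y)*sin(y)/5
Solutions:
 u(y) = C1*cos(y)^(4/5)


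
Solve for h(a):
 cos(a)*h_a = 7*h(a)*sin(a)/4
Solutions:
 h(a) = C1/cos(a)^(7/4)


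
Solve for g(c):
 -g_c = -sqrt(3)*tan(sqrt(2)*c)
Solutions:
 g(c) = C1 - sqrt(6)*log(cos(sqrt(2)*c))/2


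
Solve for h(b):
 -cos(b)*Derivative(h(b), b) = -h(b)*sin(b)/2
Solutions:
 h(b) = C1/sqrt(cos(b))


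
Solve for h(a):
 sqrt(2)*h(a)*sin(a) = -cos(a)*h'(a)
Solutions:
 h(a) = C1*cos(a)^(sqrt(2))


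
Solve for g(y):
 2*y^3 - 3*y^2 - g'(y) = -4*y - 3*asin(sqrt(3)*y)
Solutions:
 g(y) = C1 + y^4/2 - y^3 + 2*y^2 + 3*y*asin(sqrt(3)*y) + sqrt(3)*sqrt(1 - 3*y^2)


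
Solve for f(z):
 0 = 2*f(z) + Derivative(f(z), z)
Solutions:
 f(z) = C1*exp(-2*z)


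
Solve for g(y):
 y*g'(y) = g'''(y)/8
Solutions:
 g(y) = C1 + Integral(C2*airyai(2*y) + C3*airybi(2*y), y)


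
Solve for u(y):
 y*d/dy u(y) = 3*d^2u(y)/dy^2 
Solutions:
 u(y) = C1 + C2*erfi(sqrt(6)*y/6)


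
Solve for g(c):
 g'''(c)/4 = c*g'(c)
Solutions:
 g(c) = C1 + Integral(C2*airyai(2^(2/3)*c) + C3*airybi(2^(2/3)*c), c)


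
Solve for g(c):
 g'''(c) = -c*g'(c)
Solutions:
 g(c) = C1 + Integral(C2*airyai(-c) + C3*airybi(-c), c)


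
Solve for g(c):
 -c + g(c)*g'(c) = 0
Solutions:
 g(c) = -sqrt(C1 + c^2)
 g(c) = sqrt(C1 + c^2)


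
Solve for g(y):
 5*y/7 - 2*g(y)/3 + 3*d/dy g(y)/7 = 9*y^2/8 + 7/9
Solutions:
 g(y) = C1*exp(14*y/9) - 27*y^2/16 - 123*y/112 - 8809/4704


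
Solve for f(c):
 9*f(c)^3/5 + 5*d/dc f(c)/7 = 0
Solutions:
 f(c) = -5*sqrt(2)*sqrt(-1/(C1 - 63*c))/2
 f(c) = 5*sqrt(2)*sqrt(-1/(C1 - 63*c))/2


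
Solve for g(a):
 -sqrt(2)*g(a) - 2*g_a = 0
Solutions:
 g(a) = C1*exp(-sqrt(2)*a/2)


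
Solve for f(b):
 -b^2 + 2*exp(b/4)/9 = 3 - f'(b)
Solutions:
 f(b) = C1 + b^3/3 + 3*b - 8*exp(b/4)/9


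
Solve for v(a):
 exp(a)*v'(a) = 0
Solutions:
 v(a) = C1


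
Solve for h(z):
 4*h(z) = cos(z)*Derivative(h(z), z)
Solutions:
 h(z) = C1*(sin(z)^2 + 2*sin(z) + 1)/(sin(z)^2 - 2*sin(z) + 1)


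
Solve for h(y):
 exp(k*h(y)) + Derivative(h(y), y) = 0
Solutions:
 h(y) = Piecewise((log(1/(C1*k + k*y))/k, Ne(k, 0)), (nan, True))
 h(y) = Piecewise((C1 - y, Eq(k, 0)), (nan, True))


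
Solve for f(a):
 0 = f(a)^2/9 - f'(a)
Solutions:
 f(a) = -9/(C1 + a)


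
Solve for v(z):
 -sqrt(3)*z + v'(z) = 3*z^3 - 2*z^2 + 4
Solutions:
 v(z) = C1 + 3*z^4/4 - 2*z^3/3 + sqrt(3)*z^2/2 + 4*z


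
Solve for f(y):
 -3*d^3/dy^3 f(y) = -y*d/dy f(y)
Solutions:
 f(y) = C1 + Integral(C2*airyai(3^(2/3)*y/3) + C3*airybi(3^(2/3)*y/3), y)


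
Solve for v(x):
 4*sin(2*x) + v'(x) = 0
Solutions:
 v(x) = C1 + 2*cos(2*x)


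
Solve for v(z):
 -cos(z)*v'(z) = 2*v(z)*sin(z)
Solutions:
 v(z) = C1*cos(z)^2


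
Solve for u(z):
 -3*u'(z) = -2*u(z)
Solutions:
 u(z) = C1*exp(2*z/3)


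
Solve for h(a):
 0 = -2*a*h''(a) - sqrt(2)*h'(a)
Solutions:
 h(a) = C1 + C2*a^(1 - sqrt(2)/2)


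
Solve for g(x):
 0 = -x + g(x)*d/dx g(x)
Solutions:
 g(x) = -sqrt(C1 + x^2)
 g(x) = sqrt(C1 + x^2)


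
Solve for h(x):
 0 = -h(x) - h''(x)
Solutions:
 h(x) = C1*sin(x) + C2*cos(x)


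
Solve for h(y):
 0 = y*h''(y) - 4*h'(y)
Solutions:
 h(y) = C1 + C2*y^5


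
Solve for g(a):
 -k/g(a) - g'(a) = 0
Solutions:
 g(a) = -sqrt(C1 - 2*a*k)
 g(a) = sqrt(C1 - 2*a*k)


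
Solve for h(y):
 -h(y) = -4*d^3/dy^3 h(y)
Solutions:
 h(y) = C3*exp(2^(1/3)*y/2) + (C1*sin(2^(1/3)*sqrt(3)*y/4) + C2*cos(2^(1/3)*sqrt(3)*y/4))*exp(-2^(1/3)*y/4)


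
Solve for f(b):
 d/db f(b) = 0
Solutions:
 f(b) = C1


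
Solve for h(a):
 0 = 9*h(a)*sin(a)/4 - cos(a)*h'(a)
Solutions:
 h(a) = C1/cos(a)^(9/4)


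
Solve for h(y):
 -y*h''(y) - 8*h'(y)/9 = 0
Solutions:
 h(y) = C1 + C2*y^(1/9)


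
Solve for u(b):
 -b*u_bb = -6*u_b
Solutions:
 u(b) = C1 + C2*b^7


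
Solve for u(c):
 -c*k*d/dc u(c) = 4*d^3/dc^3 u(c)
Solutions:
 u(c) = C1 + Integral(C2*airyai(2^(1/3)*c*(-k)^(1/3)/2) + C3*airybi(2^(1/3)*c*(-k)^(1/3)/2), c)


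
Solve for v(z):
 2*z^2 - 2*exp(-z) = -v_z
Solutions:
 v(z) = C1 - 2*z^3/3 - 2*exp(-z)


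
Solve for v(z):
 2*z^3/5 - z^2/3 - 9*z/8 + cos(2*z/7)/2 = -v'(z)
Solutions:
 v(z) = C1 - z^4/10 + z^3/9 + 9*z^2/16 - 7*sin(2*z/7)/4


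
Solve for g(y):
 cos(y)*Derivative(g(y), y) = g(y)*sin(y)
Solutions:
 g(y) = C1/cos(y)


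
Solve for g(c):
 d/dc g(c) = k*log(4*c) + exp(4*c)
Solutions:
 g(c) = C1 + c*k*log(c) + c*k*(-1 + 2*log(2)) + exp(4*c)/4


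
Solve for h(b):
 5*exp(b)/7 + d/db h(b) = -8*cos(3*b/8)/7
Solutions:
 h(b) = C1 - 5*exp(b)/7 - 64*sin(3*b/8)/21


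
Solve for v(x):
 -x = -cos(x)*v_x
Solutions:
 v(x) = C1 + Integral(x/cos(x), x)


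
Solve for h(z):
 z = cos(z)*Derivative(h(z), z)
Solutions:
 h(z) = C1 + Integral(z/cos(z), z)


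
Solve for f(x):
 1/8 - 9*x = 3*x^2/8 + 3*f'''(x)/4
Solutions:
 f(x) = C1 + C2*x + C3*x^2 - x^5/120 - x^4/2 + x^3/36


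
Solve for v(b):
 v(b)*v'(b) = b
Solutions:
 v(b) = -sqrt(C1 + b^2)
 v(b) = sqrt(C1 + b^2)


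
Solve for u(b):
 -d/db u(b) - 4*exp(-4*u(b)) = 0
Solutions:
 u(b) = log(-I*(C1 - 16*b)^(1/4))
 u(b) = log(I*(C1 - 16*b)^(1/4))
 u(b) = log(-(C1 - 16*b)^(1/4))
 u(b) = log(C1 - 16*b)/4


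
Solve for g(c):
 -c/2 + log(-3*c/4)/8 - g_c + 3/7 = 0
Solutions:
 g(c) = C1 - c^2/4 + c*log(-c)/8 + c*(-14*log(2) + 7*log(3) + 17)/56


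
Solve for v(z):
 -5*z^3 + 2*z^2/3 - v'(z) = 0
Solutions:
 v(z) = C1 - 5*z^4/4 + 2*z^3/9


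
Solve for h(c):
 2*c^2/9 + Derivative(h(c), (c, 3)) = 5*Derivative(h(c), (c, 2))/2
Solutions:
 h(c) = C1 + C2*c + C3*exp(5*c/2) + c^4/135 + 8*c^3/675 + 16*c^2/1125


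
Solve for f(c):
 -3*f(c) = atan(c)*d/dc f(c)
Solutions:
 f(c) = C1*exp(-3*Integral(1/atan(c), c))


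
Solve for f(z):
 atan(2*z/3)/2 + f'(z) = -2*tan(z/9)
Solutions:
 f(z) = C1 - z*atan(2*z/3)/2 + 3*log(4*z^2 + 9)/8 + 18*log(cos(z/9))


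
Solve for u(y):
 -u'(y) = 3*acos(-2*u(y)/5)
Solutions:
 Integral(1/acos(-2*_y/5), (_y, u(y))) = C1 - 3*y


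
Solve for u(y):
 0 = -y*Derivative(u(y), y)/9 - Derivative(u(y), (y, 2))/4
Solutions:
 u(y) = C1 + C2*erf(sqrt(2)*y/3)


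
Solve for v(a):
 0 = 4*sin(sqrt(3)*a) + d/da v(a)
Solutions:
 v(a) = C1 + 4*sqrt(3)*cos(sqrt(3)*a)/3


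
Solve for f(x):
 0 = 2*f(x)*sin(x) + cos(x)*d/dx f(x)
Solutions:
 f(x) = C1*cos(x)^2


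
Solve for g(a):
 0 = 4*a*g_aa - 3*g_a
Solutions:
 g(a) = C1 + C2*a^(7/4)


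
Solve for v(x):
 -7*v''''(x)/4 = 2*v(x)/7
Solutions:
 v(x) = (C1*sin(2^(1/4)*sqrt(7)*x/7) + C2*cos(2^(1/4)*sqrt(7)*x/7))*exp(-2^(1/4)*sqrt(7)*x/7) + (C3*sin(2^(1/4)*sqrt(7)*x/7) + C4*cos(2^(1/4)*sqrt(7)*x/7))*exp(2^(1/4)*sqrt(7)*x/7)


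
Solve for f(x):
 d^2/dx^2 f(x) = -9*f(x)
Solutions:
 f(x) = C1*sin(3*x) + C2*cos(3*x)


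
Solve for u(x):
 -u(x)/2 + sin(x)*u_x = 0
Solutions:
 u(x) = C1*(cos(x) - 1)^(1/4)/(cos(x) + 1)^(1/4)


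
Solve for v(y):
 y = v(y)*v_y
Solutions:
 v(y) = -sqrt(C1 + y^2)
 v(y) = sqrt(C1 + y^2)


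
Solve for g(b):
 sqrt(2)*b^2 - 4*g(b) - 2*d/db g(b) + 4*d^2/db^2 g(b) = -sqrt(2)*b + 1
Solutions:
 g(b) = C1*exp(b*(1 - sqrt(17))/4) + C2*exp(b*(1 + sqrt(17))/4) + sqrt(2)*b^2/4 - 1/4 + sqrt(2)/2


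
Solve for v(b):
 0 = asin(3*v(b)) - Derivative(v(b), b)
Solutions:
 Integral(1/asin(3*_y), (_y, v(b))) = C1 + b


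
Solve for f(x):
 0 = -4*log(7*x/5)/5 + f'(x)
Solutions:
 f(x) = C1 + 4*x*log(x)/5 - 4*x*log(5)/5 - 4*x/5 + 4*x*log(7)/5


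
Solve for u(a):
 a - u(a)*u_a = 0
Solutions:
 u(a) = -sqrt(C1 + a^2)
 u(a) = sqrt(C1 + a^2)


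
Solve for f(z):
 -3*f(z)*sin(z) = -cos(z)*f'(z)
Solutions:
 f(z) = C1/cos(z)^3


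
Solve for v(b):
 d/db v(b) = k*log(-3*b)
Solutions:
 v(b) = C1 + b*k*log(-b) + b*k*(-1 + log(3))


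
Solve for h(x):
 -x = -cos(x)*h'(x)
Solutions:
 h(x) = C1 + Integral(x/cos(x), x)


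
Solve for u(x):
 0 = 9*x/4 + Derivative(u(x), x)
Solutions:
 u(x) = C1 - 9*x^2/8


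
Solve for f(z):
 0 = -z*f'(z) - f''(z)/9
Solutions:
 f(z) = C1 + C2*erf(3*sqrt(2)*z/2)


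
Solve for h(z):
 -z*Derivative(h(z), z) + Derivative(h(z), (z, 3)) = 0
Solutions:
 h(z) = C1 + Integral(C2*airyai(z) + C3*airybi(z), z)


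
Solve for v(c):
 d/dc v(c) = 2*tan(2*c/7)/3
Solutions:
 v(c) = C1 - 7*log(cos(2*c/7))/3


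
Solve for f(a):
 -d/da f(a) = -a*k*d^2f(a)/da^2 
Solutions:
 f(a) = C1 + a^(((re(k) + 1)*re(k) + im(k)^2)/(re(k)^2 + im(k)^2))*(C2*sin(log(a)*Abs(im(k))/(re(k)^2 + im(k)^2)) + C3*cos(log(a)*im(k)/(re(k)^2 + im(k)^2)))


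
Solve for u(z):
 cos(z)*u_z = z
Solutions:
 u(z) = C1 + Integral(z/cos(z), z)


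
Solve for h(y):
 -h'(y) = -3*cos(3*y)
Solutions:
 h(y) = C1 + sin(3*y)


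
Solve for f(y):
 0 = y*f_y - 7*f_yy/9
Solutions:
 f(y) = C1 + C2*erfi(3*sqrt(14)*y/14)


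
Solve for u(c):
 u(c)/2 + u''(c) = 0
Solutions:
 u(c) = C1*sin(sqrt(2)*c/2) + C2*cos(sqrt(2)*c/2)


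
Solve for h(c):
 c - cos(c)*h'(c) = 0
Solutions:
 h(c) = C1 + Integral(c/cos(c), c)


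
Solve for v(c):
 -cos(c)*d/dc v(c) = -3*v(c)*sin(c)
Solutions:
 v(c) = C1/cos(c)^3


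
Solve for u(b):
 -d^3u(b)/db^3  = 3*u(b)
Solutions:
 u(b) = C3*exp(-3^(1/3)*b) + (C1*sin(3^(5/6)*b/2) + C2*cos(3^(5/6)*b/2))*exp(3^(1/3)*b/2)


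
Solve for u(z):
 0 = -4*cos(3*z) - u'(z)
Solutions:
 u(z) = C1 - 4*sin(3*z)/3


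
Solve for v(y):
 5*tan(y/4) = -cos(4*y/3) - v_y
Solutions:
 v(y) = C1 + 20*log(cos(y/4)) - 3*sin(4*y/3)/4


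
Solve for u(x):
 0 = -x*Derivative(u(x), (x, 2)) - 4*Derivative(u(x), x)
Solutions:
 u(x) = C1 + C2/x^3


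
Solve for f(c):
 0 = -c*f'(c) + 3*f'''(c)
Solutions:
 f(c) = C1 + Integral(C2*airyai(3^(2/3)*c/3) + C3*airybi(3^(2/3)*c/3), c)


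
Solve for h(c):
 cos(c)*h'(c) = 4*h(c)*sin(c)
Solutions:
 h(c) = C1/cos(c)^4


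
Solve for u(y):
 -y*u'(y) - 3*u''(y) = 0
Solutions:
 u(y) = C1 + C2*erf(sqrt(6)*y/6)


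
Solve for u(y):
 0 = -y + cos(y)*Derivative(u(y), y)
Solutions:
 u(y) = C1 + Integral(y/cos(y), y)


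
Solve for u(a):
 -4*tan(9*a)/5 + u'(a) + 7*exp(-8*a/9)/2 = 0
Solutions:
 u(a) = C1 + 2*log(tan(9*a)^2 + 1)/45 + 63*exp(-8*a/9)/16


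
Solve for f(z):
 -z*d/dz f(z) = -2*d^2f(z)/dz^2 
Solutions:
 f(z) = C1 + C2*erfi(z/2)


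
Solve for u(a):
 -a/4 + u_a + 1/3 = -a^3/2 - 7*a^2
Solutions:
 u(a) = C1 - a^4/8 - 7*a^3/3 + a^2/8 - a/3


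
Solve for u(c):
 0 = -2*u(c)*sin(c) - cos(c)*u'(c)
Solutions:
 u(c) = C1*cos(c)^2


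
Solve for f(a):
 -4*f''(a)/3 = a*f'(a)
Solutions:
 f(a) = C1 + C2*erf(sqrt(6)*a/4)


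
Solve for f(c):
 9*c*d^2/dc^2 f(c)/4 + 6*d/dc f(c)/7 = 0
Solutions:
 f(c) = C1 + C2*c^(13/21)


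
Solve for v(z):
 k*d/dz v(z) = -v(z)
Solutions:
 v(z) = C1*exp(-z/k)


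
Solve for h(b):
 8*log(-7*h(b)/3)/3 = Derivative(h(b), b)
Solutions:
 -3*Integral(1/(log(-_y) - log(3) + log(7)), (_y, h(b)))/8 = C1 - b


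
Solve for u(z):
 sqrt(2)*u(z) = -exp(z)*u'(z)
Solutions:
 u(z) = C1*exp(sqrt(2)*exp(-z))


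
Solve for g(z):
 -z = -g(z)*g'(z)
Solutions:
 g(z) = -sqrt(C1 + z^2)
 g(z) = sqrt(C1 + z^2)


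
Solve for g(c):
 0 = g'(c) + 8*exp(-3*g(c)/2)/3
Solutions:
 g(c) = 2*log(C1 - 4*c)/3
 g(c) = 2*log((-1 - sqrt(3)*I)*(C1 - 4*c)^(1/3)/2)
 g(c) = 2*log((-1 + sqrt(3)*I)*(C1 - 4*c)^(1/3)/2)


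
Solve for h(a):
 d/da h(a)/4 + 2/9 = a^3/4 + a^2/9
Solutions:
 h(a) = C1 + a^4/4 + 4*a^3/27 - 8*a/9


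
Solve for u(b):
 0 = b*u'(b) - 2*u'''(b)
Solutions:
 u(b) = C1 + Integral(C2*airyai(2^(2/3)*b/2) + C3*airybi(2^(2/3)*b/2), b)


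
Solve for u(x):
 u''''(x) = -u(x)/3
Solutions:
 u(x) = (C1*sin(sqrt(2)*3^(3/4)*x/6) + C2*cos(sqrt(2)*3^(3/4)*x/6))*exp(-sqrt(2)*3^(3/4)*x/6) + (C3*sin(sqrt(2)*3^(3/4)*x/6) + C4*cos(sqrt(2)*3^(3/4)*x/6))*exp(sqrt(2)*3^(3/4)*x/6)


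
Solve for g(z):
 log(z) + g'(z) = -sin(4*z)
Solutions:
 g(z) = C1 - z*log(z) + z + cos(4*z)/4


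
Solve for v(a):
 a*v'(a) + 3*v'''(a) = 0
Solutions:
 v(a) = C1 + Integral(C2*airyai(-3^(2/3)*a/3) + C3*airybi(-3^(2/3)*a/3), a)


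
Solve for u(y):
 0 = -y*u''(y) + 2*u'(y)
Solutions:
 u(y) = C1 + C2*y^3


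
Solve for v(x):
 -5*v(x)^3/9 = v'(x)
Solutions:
 v(x) = -3*sqrt(2)*sqrt(-1/(C1 - 5*x))/2
 v(x) = 3*sqrt(2)*sqrt(-1/(C1 - 5*x))/2


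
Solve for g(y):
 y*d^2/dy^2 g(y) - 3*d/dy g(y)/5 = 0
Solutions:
 g(y) = C1 + C2*y^(8/5)


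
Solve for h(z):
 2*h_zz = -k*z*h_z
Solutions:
 h(z) = Piecewise((-sqrt(pi)*C1*erf(sqrt(k)*z/2)/sqrt(k) - C2, (k > 0) | (k < 0)), (-C1*z - C2, True))


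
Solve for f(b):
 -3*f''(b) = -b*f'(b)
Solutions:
 f(b) = C1 + C2*erfi(sqrt(6)*b/6)


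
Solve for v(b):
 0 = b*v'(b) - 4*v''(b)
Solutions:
 v(b) = C1 + C2*erfi(sqrt(2)*b/4)


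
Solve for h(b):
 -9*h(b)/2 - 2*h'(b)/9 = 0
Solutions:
 h(b) = C1*exp(-81*b/4)


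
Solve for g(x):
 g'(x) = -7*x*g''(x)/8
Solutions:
 g(x) = C1 + C2/x^(1/7)


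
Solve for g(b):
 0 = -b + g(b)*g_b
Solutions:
 g(b) = -sqrt(C1 + b^2)
 g(b) = sqrt(C1 + b^2)


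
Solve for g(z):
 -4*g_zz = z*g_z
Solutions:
 g(z) = C1 + C2*erf(sqrt(2)*z/4)


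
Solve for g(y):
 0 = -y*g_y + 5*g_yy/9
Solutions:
 g(y) = C1 + C2*erfi(3*sqrt(10)*y/10)


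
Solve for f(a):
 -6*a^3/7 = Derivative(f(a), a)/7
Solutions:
 f(a) = C1 - 3*a^4/2


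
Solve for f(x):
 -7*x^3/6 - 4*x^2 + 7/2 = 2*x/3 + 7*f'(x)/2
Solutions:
 f(x) = C1 - x^4/12 - 8*x^3/21 - 2*x^2/21 + x


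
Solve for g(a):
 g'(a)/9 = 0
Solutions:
 g(a) = C1


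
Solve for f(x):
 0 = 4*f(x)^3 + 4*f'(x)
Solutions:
 f(x) = -sqrt(2)*sqrt(-1/(C1 - x))/2
 f(x) = sqrt(2)*sqrt(-1/(C1 - x))/2


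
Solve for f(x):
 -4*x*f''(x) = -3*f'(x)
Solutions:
 f(x) = C1 + C2*x^(7/4)


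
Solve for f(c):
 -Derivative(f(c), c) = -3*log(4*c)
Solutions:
 f(c) = C1 + 3*c*log(c) - 3*c + c*log(64)


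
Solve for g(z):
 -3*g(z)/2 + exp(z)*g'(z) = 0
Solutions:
 g(z) = C1*exp(-3*exp(-z)/2)


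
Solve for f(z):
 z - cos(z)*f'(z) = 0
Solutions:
 f(z) = C1 + Integral(z/cos(z), z)


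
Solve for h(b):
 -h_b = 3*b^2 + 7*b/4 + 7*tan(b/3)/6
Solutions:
 h(b) = C1 - b^3 - 7*b^2/8 + 7*log(cos(b/3))/2


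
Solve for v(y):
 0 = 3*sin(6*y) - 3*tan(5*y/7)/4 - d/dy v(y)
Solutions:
 v(y) = C1 + 21*log(cos(5*y/7))/20 - cos(6*y)/2


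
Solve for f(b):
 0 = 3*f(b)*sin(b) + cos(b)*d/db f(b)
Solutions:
 f(b) = C1*cos(b)^3


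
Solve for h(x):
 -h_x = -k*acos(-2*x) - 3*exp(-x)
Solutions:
 h(x) = C1 + k*x*acos(-2*x) + k*sqrt(1 - 4*x^2)/2 - 3*exp(-x)


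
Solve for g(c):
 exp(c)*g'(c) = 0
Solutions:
 g(c) = C1


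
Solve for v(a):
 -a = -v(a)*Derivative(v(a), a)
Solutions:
 v(a) = -sqrt(C1 + a^2)
 v(a) = sqrt(C1 + a^2)


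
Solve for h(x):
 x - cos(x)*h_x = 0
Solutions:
 h(x) = C1 + Integral(x/cos(x), x)


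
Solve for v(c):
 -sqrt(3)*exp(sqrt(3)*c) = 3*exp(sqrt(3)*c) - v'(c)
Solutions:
 v(c) = C1 + exp(sqrt(3)*c) + sqrt(3)*exp(sqrt(3)*c)


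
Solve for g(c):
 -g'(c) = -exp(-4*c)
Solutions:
 g(c) = C1 - exp(-4*c)/4


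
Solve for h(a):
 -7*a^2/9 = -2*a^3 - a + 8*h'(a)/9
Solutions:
 h(a) = C1 + 9*a^4/16 - 7*a^3/24 + 9*a^2/16


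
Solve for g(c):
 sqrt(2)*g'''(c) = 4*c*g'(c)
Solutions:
 g(c) = C1 + Integral(C2*airyai(sqrt(2)*c) + C3*airybi(sqrt(2)*c), c)


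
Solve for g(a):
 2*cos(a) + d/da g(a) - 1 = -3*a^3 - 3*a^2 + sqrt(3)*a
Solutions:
 g(a) = C1 - 3*a^4/4 - a^3 + sqrt(3)*a^2/2 + a - 2*sin(a)


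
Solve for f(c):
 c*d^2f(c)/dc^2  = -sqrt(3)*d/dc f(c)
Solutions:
 f(c) = C1 + C2*c^(1 - sqrt(3))


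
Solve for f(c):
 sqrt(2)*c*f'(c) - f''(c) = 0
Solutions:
 f(c) = C1 + C2*erfi(2^(3/4)*c/2)


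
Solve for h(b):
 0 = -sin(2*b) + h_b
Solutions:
 h(b) = C1 - cos(2*b)/2


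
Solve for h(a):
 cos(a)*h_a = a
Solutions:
 h(a) = C1 + Integral(a/cos(a), a)


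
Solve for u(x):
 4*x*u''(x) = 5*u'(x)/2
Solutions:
 u(x) = C1 + C2*x^(13/8)


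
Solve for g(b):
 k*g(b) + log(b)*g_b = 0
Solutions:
 g(b) = C1*exp(-k*li(b))


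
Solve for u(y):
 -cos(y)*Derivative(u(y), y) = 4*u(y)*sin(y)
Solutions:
 u(y) = C1*cos(y)^4


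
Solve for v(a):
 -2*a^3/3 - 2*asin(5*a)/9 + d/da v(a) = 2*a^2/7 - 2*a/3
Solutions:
 v(a) = C1 + a^4/6 + 2*a^3/21 - a^2/3 + 2*a*asin(5*a)/9 + 2*sqrt(1 - 25*a^2)/45


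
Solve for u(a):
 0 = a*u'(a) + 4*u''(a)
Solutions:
 u(a) = C1 + C2*erf(sqrt(2)*a/4)


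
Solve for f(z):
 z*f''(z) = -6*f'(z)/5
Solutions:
 f(z) = C1 + C2/z^(1/5)


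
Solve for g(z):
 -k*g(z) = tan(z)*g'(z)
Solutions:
 g(z) = C1*exp(-k*log(sin(z)))


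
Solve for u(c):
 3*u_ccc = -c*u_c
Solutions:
 u(c) = C1 + Integral(C2*airyai(-3^(2/3)*c/3) + C3*airybi(-3^(2/3)*c/3), c)


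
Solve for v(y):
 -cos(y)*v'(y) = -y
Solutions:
 v(y) = C1 + Integral(y/cos(y), y)


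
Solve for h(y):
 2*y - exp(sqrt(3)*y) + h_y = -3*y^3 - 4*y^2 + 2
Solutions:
 h(y) = C1 - 3*y^4/4 - 4*y^3/3 - y^2 + 2*y + sqrt(3)*exp(sqrt(3)*y)/3


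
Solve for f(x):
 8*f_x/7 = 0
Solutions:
 f(x) = C1


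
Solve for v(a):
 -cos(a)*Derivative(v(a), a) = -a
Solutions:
 v(a) = C1 + Integral(a/cos(a), a)


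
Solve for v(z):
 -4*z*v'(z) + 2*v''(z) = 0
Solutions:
 v(z) = C1 + C2*erfi(z)


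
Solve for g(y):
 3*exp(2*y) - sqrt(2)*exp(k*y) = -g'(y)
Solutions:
 g(y) = C1 - 3*exp(2*y)/2 + sqrt(2)*exp(k*y)/k


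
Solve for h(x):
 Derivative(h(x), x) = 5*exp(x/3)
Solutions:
 h(x) = C1 + 15*exp(x/3)


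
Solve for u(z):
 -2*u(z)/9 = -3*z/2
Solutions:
 u(z) = 27*z/4


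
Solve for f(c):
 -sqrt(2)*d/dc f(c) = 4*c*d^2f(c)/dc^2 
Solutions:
 f(c) = C1 + C2*c^(1 - sqrt(2)/4)


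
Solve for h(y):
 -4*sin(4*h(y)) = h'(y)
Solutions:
 h(y) = -acos((-C1 - exp(32*y))/(C1 - exp(32*y)))/4 + pi/2
 h(y) = acos((-C1 - exp(32*y))/(C1 - exp(32*y)))/4


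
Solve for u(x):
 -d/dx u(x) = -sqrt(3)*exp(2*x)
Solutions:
 u(x) = C1 + sqrt(3)*exp(2*x)/2


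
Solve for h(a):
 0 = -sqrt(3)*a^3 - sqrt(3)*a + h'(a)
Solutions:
 h(a) = C1 + sqrt(3)*a^4/4 + sqrt(3)*a^2/2


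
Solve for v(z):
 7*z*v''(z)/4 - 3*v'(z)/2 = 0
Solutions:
 v(z) = C1 + C2*z^(13/7)


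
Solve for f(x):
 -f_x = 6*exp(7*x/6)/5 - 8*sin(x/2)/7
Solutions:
 f(x) = C1 - 36*exp(7*x/6)/35 - 16*cos(x/2)/7


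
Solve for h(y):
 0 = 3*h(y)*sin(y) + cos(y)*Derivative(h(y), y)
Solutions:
 h(y) = C1*cos(y)^3


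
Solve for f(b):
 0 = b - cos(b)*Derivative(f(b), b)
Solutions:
 f(b) = C1 + Integral(b/cos(b), b)


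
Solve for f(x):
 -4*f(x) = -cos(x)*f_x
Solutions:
 f(x) = C1*(sin(x)^2 + 2*sin(x) + 1)/(sin(x)^2 - 2*sin(x) + 1)


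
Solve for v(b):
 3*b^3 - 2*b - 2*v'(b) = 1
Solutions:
 v(b) = C1 + 3*b^4/8 - b^2/2 - b/2


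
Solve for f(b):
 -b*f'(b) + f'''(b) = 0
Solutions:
 f(b) = C1 + Integral(C2*airyai(b) + C3*airybi(b), b)


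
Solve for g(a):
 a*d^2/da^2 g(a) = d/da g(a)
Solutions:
 g(a) = C1 + C2*a^2


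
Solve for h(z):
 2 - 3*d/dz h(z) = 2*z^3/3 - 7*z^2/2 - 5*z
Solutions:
 h(z) = C1 - z^4/18 + 7*z^3/18 + 5*z^2/6 + 2*z/3


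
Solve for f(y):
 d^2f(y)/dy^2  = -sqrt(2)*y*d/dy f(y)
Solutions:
 f(y) = C1 + C2*erf(2^(3/4)*y/2)


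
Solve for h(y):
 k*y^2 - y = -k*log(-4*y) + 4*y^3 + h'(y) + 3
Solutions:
 h(y) = C1 + k*y^3/3 + k*y*log(-y) - y^4 - y^2/2 + y*(-k + 2*k*log(2) - 3)


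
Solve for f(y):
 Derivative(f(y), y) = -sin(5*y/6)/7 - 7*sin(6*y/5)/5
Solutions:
 f(y) = C1 + 6*cos(5*y/6)/35 + 7*cos(6*y/5)/6


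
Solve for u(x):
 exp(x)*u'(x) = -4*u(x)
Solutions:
 u(x) = C1*exp(4*exp(-x))


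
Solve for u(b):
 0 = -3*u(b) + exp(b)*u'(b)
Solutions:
 u(b) = C1*exp(-3*exp(-b))


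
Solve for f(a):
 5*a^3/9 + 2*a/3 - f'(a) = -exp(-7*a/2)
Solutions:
 f(a) = C1 + 5*a^4/36 + a^2/3 - 2*exp(-7*a/2)/7


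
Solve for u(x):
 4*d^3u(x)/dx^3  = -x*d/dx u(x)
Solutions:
 u(x) = C1 + Integral(C2*airyai(-2^(1/3)*x/2) + C3*airybi(-2^(1/3)*x/2), x)


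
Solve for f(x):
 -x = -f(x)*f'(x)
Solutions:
 f(x) = -sqrt(C1 + x^2)
 f(x) = sqrt(C1 + x^2)


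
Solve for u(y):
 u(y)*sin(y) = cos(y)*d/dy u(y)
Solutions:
 u(y) = C1/cos(y)


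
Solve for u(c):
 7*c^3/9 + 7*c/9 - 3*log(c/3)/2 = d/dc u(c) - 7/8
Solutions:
 u(c) = C1 + 7*c^4/36 + 7*c^2/18 - 3*c*log(c)/2 + 3*c*log(3)/2 + 19*c/8
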